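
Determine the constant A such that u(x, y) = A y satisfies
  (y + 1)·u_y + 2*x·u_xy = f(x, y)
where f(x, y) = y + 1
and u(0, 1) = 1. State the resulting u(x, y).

Substitute the ansatz u = A y into the left-hand side.
Derivatives of the ansatz:
  u_y = A
  u_xy = 0
Term by term:
  (y + 1)·u_y = A y + A
  2*x·u_xy = 0
So the left-hand side equals
  A y + A
This must equal f(x, y) = y + 1 identically.
Matching coefficients of the independent functions:
  [constant term, y]:  A = 1
Solving: A = 1.
Check against the point condition:
  u(0, 1) = 1  ⟹  A = 1  ✓
Hence u(x, y) = y.

Answer: u(x, y) = y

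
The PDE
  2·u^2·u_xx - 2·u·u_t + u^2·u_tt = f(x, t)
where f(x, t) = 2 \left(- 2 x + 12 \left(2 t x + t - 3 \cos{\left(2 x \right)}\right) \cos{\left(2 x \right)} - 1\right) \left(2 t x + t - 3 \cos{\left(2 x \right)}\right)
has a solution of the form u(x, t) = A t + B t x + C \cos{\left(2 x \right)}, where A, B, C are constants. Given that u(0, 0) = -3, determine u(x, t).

Answer: u(x, t) = 2 t x + t - 3 \cos{\left(2 x \right)}

Derivation:
Substitute the ansatz u = A t + B t x + C \cos{\left(2 x \right)} into the left-hand side.
Derivatives of the ansatz:
  u_xx = - 4 C \cos{\left(2 x \right)}
  u_t = A + B x
  u_tt = 0
Term by term:
  2·u^2·u_xx = - 8 A^{2} C t^{2} \cos{\left(2 x \right)} - 16 A B C t^{2} x \cos{\left(2 x \right)} - 16 A C^{2} t \cos^{2}{\left(2 x \right)} - 8 B^{2} C t^{2} x^{2} \cos{\left(2 x \right)} - 16 B C^{2} t x \cos^{2}{\left(2 x \right)} - 8 C^{3} \cos^{3}{\left(2 x \right)}
  -2·u·u_t = - 2 A^{2} t - 4 A B t x - 2 A C \cos{\left(2 x \right)} - 2 B^{2} t x^{2} - 2 B C x \cos{\left(2 x \right)}
  u^2·u_tt = 0
So the left-hand side equals
  - 8 A^{2} C t^{2} \cos{\left(2 x \right)} - 2 A^{2} t - 16 A B C t^{2} x \cos{\left(2 x \right)} - 4 A B t x - 16 A C^{2} t \cos^{2}{\left(2 x \right)} - 2 A C \cos{\left(2 x \right)} - 8 B^{2} C t^{2} x^{2} \cos{\left(2 x \right)} - 2 B^{2} t x^{2} - 16 B C^{2} t x \cos^{2}{\left(2 x \right)} - 2 B C x \cos{\left(2 x \right)} - 8 C^{3} \cos^{3}{\left(2 x \right)}
This must equal f(x, t) identically; expanded, f = 96 t^{2} x^{2} \cos{\left(2 x \right)} + 96 t^{2} x \cos{\left(2 x \right)} + 24 t^{2} \cos{\left(2 x \right)} - 8 t x^{2} - 288 t x \cos^{2}{\left(2 x \right)} - 8 t x - 144 t \cos^{2}{\left(2 x \right)} - 2 t + 12 x \cos{\left(2 x \right)} + 216 \cos^{3}{\left(2 x \right)} + 6 \cos{\left(2 x \right)}.
Matching coefficients of the independent functions:
  [t]:  - 2 A^{2} = -2
  [t x]:  - 4 A B = -8
  [t x^{2}]:  - 2 B^{2} = -8
  [t \cos^{2}{\left(2 x \right)}]:  - 16 A C^{2} = -144
  [t^{2} \cos{\left(2 x \right)}]:  - 8 A^{2} C = 24
  [x \cos{\left(2 x \right)}]:  - 2 B C = 12
  [t x \cos^{2}{\left(2 x \right)}]:  - 16 B C^{2} = -288
  [t^{2} x \cos{\left(2 x \right)}]:  - 16 A B C = 96
  [t^{2} x^{2} \cos{\left(2 x \right)}]:  - 8 B^{2} C = 96
  [\cos{\left(2 x \right)}]:  - 2 A C = 6
  [\cos^{3}{\left(2 x \right)}]:  - 8 C^{3} = 216
Solving: A = 1, B = 2, C = -3.
Check against the point condition:
  u(0, 0) = -3  ⟹  C = -3  ✓
Hence u(x, t) = 2 t x + t - 3 \cos{\left(2 x \right)}.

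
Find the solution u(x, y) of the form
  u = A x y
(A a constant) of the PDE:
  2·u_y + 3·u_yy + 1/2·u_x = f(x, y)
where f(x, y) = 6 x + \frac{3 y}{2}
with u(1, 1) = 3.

Substitute the ansatz u = A x y into the left-hand side.
Derivatives of the ansatz:
  u_y = A x
  u_yy = 0
  u_x = A y
Term by term:
  2·u_y = 2 A x
  3·u_yy = 0
  1/2·u_x = \frac{A y}{2}
So the left-hand side equals
  2 A x + \frac{A y}{2}
This must equal f(x, y) = 6 x + \frac{3 y}{2} identically.
Matching coefficients of the independent functions:
  [x]:  2 A = 6
  [y]:  \frac{A}{2} = \frac{3}{2}
Solving: A = 3.
Check against the point condition:
  u(1, 1) = 3  ⟹  A = 3  ✓
Hence u(x, y) = 3 x y.

Answer: u(x, y) = 3 x y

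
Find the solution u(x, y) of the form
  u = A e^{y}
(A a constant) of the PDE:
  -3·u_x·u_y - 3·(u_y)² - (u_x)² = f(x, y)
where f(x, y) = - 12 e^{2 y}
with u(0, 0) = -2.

Substitute the ansatz u = A e^{y} into the left-hand side.
Derivatives of the ansatz:
  u_x = 0
  u_y = A e^{y}
Term by term:
  -3·u_x·u_y = 0
  -3·(u_y)² = - 3 A^{2} e^{2 y}
  -(u_x)² = 0
So the left-hand side equals
  - 3 A^{2} e^{2 y}
This must equal f(x, y) = - 12 e^{2 y} identically.
Matching coefficients of the independent functions:
  [e^{2 y}]:  - 3 A^{2} = -12
These equations allow (A) = (-2) or (2).
Impose the point condition(s):
  u(0, 0) = -2  ⟹  A = -2
Only A = -2 satisfies everything.
Hence u(x, y) = - 2 e^{y}.

Answer: u(x, y) = - 2 e^{y}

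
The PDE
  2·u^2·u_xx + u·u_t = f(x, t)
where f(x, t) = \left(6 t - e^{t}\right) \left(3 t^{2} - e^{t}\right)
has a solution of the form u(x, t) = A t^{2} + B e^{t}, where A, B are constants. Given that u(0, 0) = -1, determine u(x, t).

Substitute the ansatz u = A t^{2} + B e^{t} into the left-hand side.
Derivatives of the ansatz:
  u_xx = 0
  u_t = 2 A t + B e^{t}
Term by term:
  2·u^2·u_xx = 0
  u·u_t = 2 A^{2} t^{3} + A B t^{2} e^{t} + 2 A B t e^{t} + B^{2} e^{2 t}
So the left-hand side equals
  2 A^{2} t^{3} + A B t^{2} e^{t} + 2 A B t e^{t} + B^{2} e^{2 t}
This must equal f(x, t) identically; expanded, f = 18 t^{3} - 3 t^{2} e^{t} - 6 t e^{t} + e^{2 t}.
Matching coefficients of the independent functions:
  [t^{3}]:  2 A^{2} = 18
  [t e^{t}]:  2 A B = -6
  [t^{2} e^{t}]:  A B = -3
  [e^{2 t}]:  B^{2} = 1
These equations allow (A, B) = (-3, 1) or (3, -1).
Impose the point condition(s):
  u(0, 0) = -1  ⟹  B = -1
Only A = 3, B = -1 satisfies everything.
Hence u(x, t) = 3 t^{2} - e^{t}.

Answer: u(x, t) = 3 t^{2} - e^{t}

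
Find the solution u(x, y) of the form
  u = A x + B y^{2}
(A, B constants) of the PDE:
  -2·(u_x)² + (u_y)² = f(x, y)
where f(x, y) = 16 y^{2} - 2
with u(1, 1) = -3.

Answer: u(x, y) = - x - 2 y^{2}

Derivation:
Substitute the ansatz u = A x + B y^{2} into the left-hand side.
Derivatives of the ansatz:
  u_x = A
  u_y = 2 B y
Term by term:
  -2·(u_x)² = - 2 A^{2}
  (u_y)² = 4 B^{2} y^{2}
So the left-hand side equals
  - 2 A^{2} + 4 B^{2} y^{2}
This must equal f(x, y) = 16 y^{2} - 2 identically.
Matching coefficients of the independent functions:
  [constant term]:  - 2 A^{2} = -2
  [y^{2}]:  4 B^{2} = 16
These equations allow (A, B) = (-1, -2) or (-1, 2) or (1, -2) or (1, 2).
Impose the point condition(s):
  u(1, 1) = -3  ⟹  A + B = -3
Only A = -1, B = -2 satisfies everything.
Hence u(x, y) = - x - 2 y^{2}.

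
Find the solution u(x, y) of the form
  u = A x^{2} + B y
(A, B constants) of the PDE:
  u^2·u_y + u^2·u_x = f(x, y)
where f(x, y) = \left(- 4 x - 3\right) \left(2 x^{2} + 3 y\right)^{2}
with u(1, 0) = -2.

Answer: u(x, y) = - 2 x^{2} - 3 y

Derivation:
Substitute the ansatz u = A x^{2} + B y into the left-hand side.
Derivatives of the ansatz:
  u_y = B
  u_x = 2 A x
Term by term:
  u^2·u_y = A^{2} B x^{4} + 2 A B^{2} x^{2} y + B^{3} y^{2}
  u^2·u_x = 2 A^{3} x^{5} + 4 A^{2} B x^{3} y + 2 A B^{2} x y^{2}
So the left-hand side equals
  2 A^{3} x^{5} + A^{2} B x^{4} + 4 A^{2} B x^{3} y + 2 A B^{2} x^{2} y + 2 A B^{2} x y^{2} + B^{3} y^{2}
This must equal f(x, y) identically; expanded, f = - 16 x^{5} - 12 x^{4} - 48 x^{3} y - 36 x^{2} y - 36 x y^{2} - 27 y^{2}.
Matching coefficients of the independent functions:
  [x^{4}]:  A^{2} B = -12
  [x^{5}]:  2 A^{3} = -16
  [y^{2}]:  B^{3} = -27
  [x y^{2}, x^{2} y]:  2 A B^{2} = -36
  [x^{3} y]:  4 A^{2} B = -48
Solving: A = -2, B = -3.
Check against the point condition:
  u(1, 0) = -2  ⟹  A = -2  ✓
Hence u(x, y) = - 2 x^{2} - 3 y.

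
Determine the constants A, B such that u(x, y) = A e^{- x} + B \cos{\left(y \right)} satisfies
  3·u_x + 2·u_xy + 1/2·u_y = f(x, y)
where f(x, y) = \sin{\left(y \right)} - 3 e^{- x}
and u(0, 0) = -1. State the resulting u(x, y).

Substitute the ansatz u = A e^{- x} + B \cos{\left(y \right)} into the left-hand side.
Derivatives of the ansatz:
  u_x = - A e^{- x}
  u_xy = 0
  u_y = - B \sin{\left(y \right)}
Term by term:
  3·u_x = - 3 A e^{- x}
  2·u_xy = 0
  1/2·u_y = - \frac{B \sin{\left(y \right)}}{2}
So the left-hand side equals
  - 3 A e^{- x} - \frac{B \sin{\left(y \right)}}{2}
This must equal f(x, y) = \sin{\left(y \right)} - 3 e^{- x} identically.
Matching coefficients of the independent functions:
  [e^{- x}]:  - 3 A = -3
  [\sin{\left(y \right)}]:  - \frac{B}{2} = 1
Solving: A = 1, B = -2.
Check against the point condition:
  u(0, 0) = -1  ⟹  A + B = -1  ✓
Hence u(x, y) = - 2 \cos{\left(y \right)} + e^{- x}.

Answer: u(x, y) = - 2 \cos{\left(y \right)} + e^{- x}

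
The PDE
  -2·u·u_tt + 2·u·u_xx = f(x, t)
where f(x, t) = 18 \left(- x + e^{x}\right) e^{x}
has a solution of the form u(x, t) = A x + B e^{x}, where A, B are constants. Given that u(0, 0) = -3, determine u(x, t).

Answer: u(x, t) = 3 x - 3 e^{x}

Derivation:
Substitute the ansatz u = A x + B e^{x} into the left-hand side.
Derivatives of the ansatz:
  u_tt = 0
  u_xx = B e^{x}
Term by term:
  -2·u·u_tt = 0
  2·u·u_xx = 2 A B x e^{x} + 2 B^{2} e^{2 x}
So the left-hand side equals
  2 A B x e^{x} + 2 B^{2} e^{2 x}
This must equal f(x, t) identically; expanded, f = - 18 x e^{x} + 18 e^{2 x}.
Matching coefficients of the independent functions:
  [x e^{x}]:  2 A B = -18
  [e^{2 x}]:  2 B^{2} = 18
These equations allow (A, B) = (-3, 3) or (3, -3).
Impose the point condition(s):
  u(0, 0) = -3  ⟹  B = -3
Only A = 3, B = -3 satisfies everything.
Hence u(x, t) = 3 x - 3 e^{x}.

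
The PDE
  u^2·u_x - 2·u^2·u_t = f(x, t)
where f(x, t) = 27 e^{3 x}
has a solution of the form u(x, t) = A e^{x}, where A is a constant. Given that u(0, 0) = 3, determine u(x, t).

Answer: u(x, t) = 3 e^{x}

Derivation:
Substitute the ansatz u = A e^{x} into the left-hand side.
Derivatives of the ansatz:
  u_x = A e^{x}
  u_t = 0
Term by term:
  u^2·u_x = A^{3} e^{3 x}
  -2·u^2·u_t = 0
So the left-hand side equals
  A^{3} e^{3 x}
This must equal f(x, t) = 27 e^{3 x} identically.
Matching coefficients of the independent functions:
  [e^{3 x}]:  A^{3} = 27
Solving: A = 3.
Check against the point condition:
  u(0, 0) = 3  ⟹  A = 3  ✓
Hence u(x, t) = 3 e^{x}.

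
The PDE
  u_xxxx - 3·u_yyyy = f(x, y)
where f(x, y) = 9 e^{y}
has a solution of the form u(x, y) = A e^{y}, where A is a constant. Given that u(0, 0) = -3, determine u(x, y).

Answer: u(x, y) = - 3 e^{y}

Derivation:
Substitute the ansatz u = A e^{y} into the left-hand side.
Derivatives of the ansatz:
  u_xxxx = 0
  u_yyyy = A e^{y}
Term by term:
  u_xxxx = 0
  -3·u_yyyy = - 3 A e^{y}
So the left-hand side equals
  - 3 A e^{y}
This must equal f(x, y) = 9 e^{y} identically.
Matching coefficients of the independent functions:
  [e^{y}]:  - 3 A = 9
Solving: A = -3.
Check against the point condition:
  u(0, 0) = -3  ⟹  A = -3  ✓
Hence u(x, y) = - 3 e^{y}.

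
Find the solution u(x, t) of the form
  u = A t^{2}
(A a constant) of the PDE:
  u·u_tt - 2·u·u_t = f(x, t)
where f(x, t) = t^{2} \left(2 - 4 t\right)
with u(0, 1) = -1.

Substitute the ansatz u = A t^{2} into the left-hand side.
Derivatives of the ansatz:
  u_tt = 2 A
  u_t = 2 A t
Term by term:
  u·u_tt = 2 A^{2} t^{2}
  -2·u·u_t = - 4 A^{2} t^{3}
So the left-hand side equals
  - 4 A^{2} t^{3} + 2 A^{2} t^{2}
This must equal f(x, t) identically; expanded, f = - 4 t^{3} + 2 t^{2}.
Matching coefficients of the independent functions:
  [t^{2}]:  2 A^{2} = 2
  [t^{3}]:  - 4 A^{2} = -4
These equations allow (A) = (-1) or (1).
Impose the point condition(s):
  u(0, 1) = -1  ⟹  A = -1
Only A = -1 satisfies everything.
Hence u(x, t) = - t^{2}.

Answer: u(x, t) = - t^{2}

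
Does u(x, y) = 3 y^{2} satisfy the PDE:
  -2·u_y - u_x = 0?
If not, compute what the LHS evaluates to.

Evaluate each term of the left-hand side for u = 3 y^{2}.
Derivatives:
  u_y = 6 y
  u_x = 0
Terms:
  -2·u_y = - 12 y
  -u_x = 0
Sum: LHS = - 12 y
Given right-hand side: 0. Difference LHS − RHS = - 12 y ≠ 0, so u is not a solution.

Answer: No, the LHS evaluates to - 12 y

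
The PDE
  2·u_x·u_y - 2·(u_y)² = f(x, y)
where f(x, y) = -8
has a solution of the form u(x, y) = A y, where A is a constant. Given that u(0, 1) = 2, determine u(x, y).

Answer: u(x, y) = 2 y

Derivation:
Substitute the ansatz u = A y into the left-hand side.
Derivatives of the ansatz:
  u_x = 0
  u_y = A
Term by term:
  2·u_x·u_y = 0
  -2·(u_y)² = - 2 A^{2}
So the left-hand side equals
  - 2 A^{2}
This must equal f(x, y) = -8 identically.
Matching coefficients of the independent functions:
  [constant term]:  - 2 A^{2} = -8
These equations allow (A) = (-2) or (2).
Impose the point condition(s):
  u(0, 1) = 2  ⟹  A = 2
Only A = 2 satisfies everything.
Hence u(x, y) = 2 y.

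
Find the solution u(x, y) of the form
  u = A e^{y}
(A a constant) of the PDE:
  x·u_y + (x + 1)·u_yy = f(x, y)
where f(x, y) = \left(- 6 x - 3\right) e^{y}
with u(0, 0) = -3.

Substitute the ansatz u = A e^{y} into the left-hand side.
Derivatives of the ansatz:
  u_y = A e^{y}
  u_yy = A e^{y}
Term by term:
  x·u_y = A x e^{y}
  (x + 1)·u_yy = A x e^{y} + A e^{y}
So the left-hand side equals
  2 A x e^{y} + A e^{y}
This must equal f(x, y) identically; expanded, f = - 6 x e^{y} - 3 e^{y}.
Matching coefficients of the independent functions:
  [x e^{y}]:  2 A = -6
  [e^{y}]:  A = -3
Solving: A = -3.
Check against the point condition:
  u(0, 0) = -3  ⟹  A = -3  ✓
Hence u(x, y) = - 3 e^{y}.

Answer: u(x, y) = - 3 e^{y}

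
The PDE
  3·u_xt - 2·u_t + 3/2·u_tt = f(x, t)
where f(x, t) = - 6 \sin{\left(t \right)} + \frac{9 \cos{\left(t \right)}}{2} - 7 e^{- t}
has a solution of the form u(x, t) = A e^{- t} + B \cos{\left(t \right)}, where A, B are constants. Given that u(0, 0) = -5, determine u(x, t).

Substitute the ansatz u = A e^{- t} + B \cos{\left(t \right)} into the left-hand side.
Derivatives of the ansatz:
  u_xt = 0
  u_t = - A e^{- t} - B \sin{\left(t \right)}
  u_tt = A e^{- t} - B \cos{\left(t \right)}
Term by term:
  3·u_xt = 0
  -2·u_t = 2 A e^{- t} + 2 B \sin{\left(t \right)}
  3/2·u_tt = \frac{3 A e^{- t}}{2} - \frac{3 B \cos{\left(t \right)}}{2}
So the left-hand side equals
  \frac{7 A e^{- t}}{2} + 2 B \sin{\left(t \right)} - \frac{3 B \cos{\left(t \right)}}{2}
This must equal f(x, t) = - 6 \sin{\left(t \right)} + \frac{9 \cos{\left(t \right)}}{2} - 7 e^{- t} identically.
Matching coefficients of the independent functions:
  [e^{- t}]:  \frac{7 A}{2} = -7
  [\sin{\left(t \right)}]:  2 B = -6
  [\cos{\left(t \right)}]:  - \frac{3 B}{2} = \frac{9}{2}
Solving: A = -2, B = -3.
Check against the point condition:
  u(0, 0) = -5  ⟹  A + B = -5  ✓
Hence u(x, t) = - 3 \cos{\left(t \right)} - 2 e^{- t}.

Answer: u(x, t) = - 3 \cos{\left(t \right)} - 2 e^{- t}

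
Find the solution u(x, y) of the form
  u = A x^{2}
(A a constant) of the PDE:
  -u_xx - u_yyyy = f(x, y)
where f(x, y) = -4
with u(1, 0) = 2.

Substitute the ansatz u = A x^{2} into the left-hand side.
Derivatives of the ansatz:
  u_xx = 2 A
  u_yyyy = 0
Term by term:
  -u_xx = - 2 A
  -u_yyyy = 0
So the left-hand side equals
  - 2 A
This must equal f(x, y) = -4 identically.
Matching coefficients of the independent functions:
  [constant term]:  - 2 A = -4
Solving: A = 2.
Check against the point condition:
  u(1, 0) = 2  ⟹  A = 2  ✓
Hence u(x, y) = 2 x^{2}.

Answer: u(x, y) = 2 x^{2}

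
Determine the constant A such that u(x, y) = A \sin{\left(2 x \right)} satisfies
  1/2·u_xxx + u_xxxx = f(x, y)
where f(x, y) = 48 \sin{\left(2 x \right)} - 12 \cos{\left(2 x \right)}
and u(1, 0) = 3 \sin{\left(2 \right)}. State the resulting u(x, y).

Substitute the ansatz u = A \sin{\left(2 x \right)} into the left-hand side.
Derivatives of the ansatz:
  u_xxx = - 8 A \cos{\left(2 x \right)}
  u_xxxx = 16 A \sin{\left(2 x \right)}
Term by term:
  1/2·u_xxx = - 4 A \cos{\left(2 x \right)}
  u_xxxx = 16 A \sin{\left(2 x \right)}
So the left-hand side equals
  16 A \sin{\left(2 x \right)} - 4 A \cos{\left(2 x \right)}
This must equal f(x, y) = 48 \sin{\left(2 x \right)} - 12 \cos{\left(2 x \right)} identically.
Matching coefficients of the independent functions:
  [\sin{\left(2 x \right)}]:  16 A = 48
  [\cos{\left(2 x \right)}]:  - 4 A = -12
Solving: A = 3.
Check against the point condition:
  u(1, 0) = 3 \sin{\left(2 \right)}  ⟹  A \sin{\left(2 \right)} = 3 \sin{\left(2 \right)}  ✓
Hence u(x, y) = 3 \sin{\left(2 x \right)}.

Answer: u(x, y) = 3 \sin{\left(2 x \right)}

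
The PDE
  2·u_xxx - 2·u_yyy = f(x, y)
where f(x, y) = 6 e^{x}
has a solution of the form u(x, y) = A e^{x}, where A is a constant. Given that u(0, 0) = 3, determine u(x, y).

Substitute the ansatz u = A e^{x} into the left-hand side.
Derivatives of the ansatz:
  u_xxx = A e^{x}
  u_yyy = 0
Term by term:
  2·u_xxx = 2 A e^{x}
  -2·u_yyy = 0
So the left-hand side equals
  2 A e^{x}
This must equal f(x, y) = 6 e^{x} identically.
Matching coefficients of the independent functions:
  [e^{x}]:  2 A = 6
Solving: A = 3.
Check against the point condition:
  u(0, 0) = 3  ⟹  A = 3  ✓
Hence u(x, y) = 3 e^{x}.

Answer: u(x, y) = 3 e^{x}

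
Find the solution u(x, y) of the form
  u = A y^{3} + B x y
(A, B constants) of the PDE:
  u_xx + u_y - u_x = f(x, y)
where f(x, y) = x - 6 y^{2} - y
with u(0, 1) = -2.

Substitute the ansatz u = A y^{3} + B x y into the left-hand side.
Derivatives of the ansatz:
  u_xx = 0
  u_y = 3 A y^{2} + B x
  u_x = B y
Term by term:
  u_xx = 0
  u_y = 3 A y^{2} + B x
  -u_x = - B y
So the left-hand side equals
  3 A y^{2} + B x - B y
This must equal f(x, y) = x - 6 y^{2} - y identically.
Matching coefficients of the independent functions:
  [x]:  B = 1
  [y]:  - B = -1
  [y^{2}]:  3 A = -6
Solving: A = -2, B = 1.
Check against the point condition:
  u(0, 1) = -2  ⟹  A = -2  ✓
Hence u(x, y) = x y - 2 y^{3}.

Answer: u(x, y) = x y - 2 y^{3}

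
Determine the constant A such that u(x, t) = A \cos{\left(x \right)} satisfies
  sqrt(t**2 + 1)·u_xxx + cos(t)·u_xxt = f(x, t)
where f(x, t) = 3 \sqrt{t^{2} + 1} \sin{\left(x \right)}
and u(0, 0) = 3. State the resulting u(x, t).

Substitute the ansatz u = A \cos{\left(x \right)} into the left-hand side.
Derivatives of the ansatz:
  u_xxx = A \sin{\left(x \right)}
  u_xxt = 0
Term by term:
  sqrt(t**2 + 1)·u_xxx = A \sqrt{t^{2} + 1} \sin{\left(x \right)}
  cos(t)·u_xxt = 0
So the left-hand side equals
  A \sqrt{t^{2} + 1} \sin{\left(x \right)}
This must equal f(x, t) = 3 \sqrt{t^{2} + 1} \sin{\left(x \right)} identically.
Matching coefficients of the independent functions:
  [\sqrt{t^{2} + 1} \sin{\left(x \right)}]:  A = 3
Solving: A = 3.
Check against the point condition:
  u(0, 0) = 3  ⟹  A = 3  ✓
Hence u(x, t) = 3 \cos{\left(x \right)}.

Answer: u(x, t) = 3 \cos{\left(x \right)}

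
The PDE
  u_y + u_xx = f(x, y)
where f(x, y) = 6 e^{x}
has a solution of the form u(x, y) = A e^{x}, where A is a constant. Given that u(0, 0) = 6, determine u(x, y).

Answer: u(x, y) = 6 e^{x}

Derivation:
Substitute the ansatz u = A e^{x} into the left-hand side.
Derivatives of the ansatz:
  u_y = 0
  u_xx = A e^{x}
Term by term:
  u_y = 0
  u_xx = A e^{x}
So the left-hand side equals
  A e^{x}
This must equal f(x, y) = 6 e^{x} identically.
Matching coefficients of the independent functions:
  [e^{x}]:  A = 6
Solving: A = 6.
Check against the point condition:
  u(0, 0) = 6  ⟹  A = 6  ✓
Hence u(x, y) = 6 e^{x}.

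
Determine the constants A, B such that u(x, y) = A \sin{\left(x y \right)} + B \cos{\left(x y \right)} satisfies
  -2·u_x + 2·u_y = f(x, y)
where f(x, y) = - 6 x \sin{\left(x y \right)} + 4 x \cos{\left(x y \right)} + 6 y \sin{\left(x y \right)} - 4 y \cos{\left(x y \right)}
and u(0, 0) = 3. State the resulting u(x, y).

Substitute the ansatz u = A \sin{\left(x y \right)} + B \cos{\left(x y \right)} into the left-hand side.
Derivatives of the ansatz:
  u_x = A y \cos{\left(x y \right)} - B y \sin{\left(x y \right)}
  u_y = A x \cos{\left(x y \right)} - B x \sin{\left(x y \right)}
Term by term:
  -2·u_x = - 2 A y \cos{\left(x y \right)} + 2 B y \sin{\left(x y \right)}
  2·u_y = 2 A x \cos{\left(x y \right)} - 2 B x \sin{\left(x y \right)}
So the left-hand side equals
  2 A x \cos{\left(x y \right)} - 2 A y \cos{\left(x y \right)} - 2 B x \sin{\left(x y \right)} + 2 B y \sin{\left(x y \right)}
This must equal f(x, y) = - 6 x \sin{\left(x y \right)} + 4 x \cos{\left(x y \right)} + 6 y \sin{\left(x y \right)} - 4 y \cos{\left(x y \right)} identically.
Matching coefficients of the independent functions:
  [x \sin{\left(x y \right)}]:  - 2 B = -6
  [x \cos{\left(x y \right)}]:  2 A = 4
  [y \sin{\left(x y \right)}]:  2 B = 6
  [y \cos{\left(x y \right)}]:  - 2 A = -4
Solving: A = 2, B = 3.
Check against the point condition:
  u(0, 0) = 3  ⟹  B = 3  ✓
Hence u(x, y) = 2 \sin{\left(x y \right)} + 3 \cos{\left(x y \right)}.

Answer: u(x, y) = 2 \sin{\left(x y \right)} + 3 \cos{\left(x y \right)}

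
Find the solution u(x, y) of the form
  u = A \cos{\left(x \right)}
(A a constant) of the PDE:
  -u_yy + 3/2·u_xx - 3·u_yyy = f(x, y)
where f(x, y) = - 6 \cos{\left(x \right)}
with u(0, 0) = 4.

Answer: u(x, y) = 4 \cos{\left(x \right)}

Derivation:
Substitute the ansatz u = A \cos{\left(x \right)} into the left-hand side.
Derivatives of the ansatz:
  u_yy = 0
  u_xx = - A \cos{\left(x \right)}
  u_yyy = 0
Term by term:
  -u_yy = 0
  3/2·u_xx = - \frac{3 A \cos{\left(x \right)}}{2}
  -3·u_yyy = 0
So the left-hand side equals
  - \frac{3 A \cos{\left(x \right)}}{2}
This must equal f(x, y) = - 6 \cos{\left(x \right)} identically.
Matching coefficients of the independent functions:
  [\cos{\left(x \right)}]:  - \frac{3 A}{2} = -6
Solving: A = 4.
Check against the point condition:
  u(0, 0) = 4  ⟹  A = 4  ✓
Hence u(x, y) = 4 \cos{\left(x \right)}.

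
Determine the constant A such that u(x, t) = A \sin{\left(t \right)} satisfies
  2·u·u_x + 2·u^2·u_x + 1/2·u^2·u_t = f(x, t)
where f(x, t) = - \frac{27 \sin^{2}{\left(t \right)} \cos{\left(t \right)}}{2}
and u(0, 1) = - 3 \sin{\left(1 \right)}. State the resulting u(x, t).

Answer: u(x, t) = - 3 \sin{\left(t \right)}

Derivation:
Substitute the ansatz u = A \sin{\left(t \right)} into the left-hand side.
Derivatives of the ansatz:
  u_x = 0
  u_t = A \cos{\left(t \right)}
Term by term:
  2·u·u_x = 0
  2·u^2·u_x = 0
  1/2·u^2·u_t = \frac{A^{3} \sin^{2}{\left(t \right)} \cos{\left(t \right)}}{2}
So the left-hand side equals
  \frac{A^{3} \sin^{2}{\left(t \right)} \cos{\left(t \right)}}{2}
This must equal f(x, t) = - \frac{27 \sin^{2}{\left(t \right)} \cos{\left(t \right)}}{2} identically.
Matching coefficients of the independent functions:
  [\sin^{2}{\left(t \right)} \cos{\left(t \right)}]:  \frac{A^{3}}{2} = - \frac{27}{2}
Solving: A = -3.
Check against the point condition:
  u(0, 1) = - 3 \sin{\left(1 \right)}  ⟹  A \sin{\left(1 \right)} = - 3 \sin{\left(1 \right)}  ✓
Hence u(x, t) = - 3 \sin{\left(t \right)}.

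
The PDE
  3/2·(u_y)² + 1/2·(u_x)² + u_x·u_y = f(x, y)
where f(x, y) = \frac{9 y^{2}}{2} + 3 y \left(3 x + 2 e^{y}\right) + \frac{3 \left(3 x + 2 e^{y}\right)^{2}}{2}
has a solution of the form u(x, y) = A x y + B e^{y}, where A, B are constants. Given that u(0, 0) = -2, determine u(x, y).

Answer: u(x, y) = - 3 x y - 2 e^{y}

Derivation:
Substitute the ansatz u = A x y + B e^{y} into the left-hand side.
Derivatives of the ansatz:
  u_y = A x + B e^{y}
  u_x = A y
Term by term:
  3/2·(u_y)² = \frac{3 A^{2} x^{2}}{2} + 3 A B x e^{y} + \frac{3 B^{2} e^{2 y}}{2}
  1/2·(u_x)² = \frac{A^{2} y^{2}}{2}
  u_x·u_y = A^{2} x y + A B y e^{y}
So the left-hand side equals
  \frac{3 A^{2} x^{2}}{2} + A^{2} x y + \frac{A^{2} y^{2}}{2} + 3 A B x e^{y} + A B y e^{y} + \frac{3 B^{2} e^{2 y}}{2}
This must equal f(x, y) identically; expanded, f = \frac{27 x^{2}}{2} + 9 x y + 18 x e^{y} + \frac{9 y^{2}}{2} + 6 y e^{y} + 6 e^{2 y}.
Matching coefficients of the independent functions:
  [x^{2}]:  \frac{3 A^{2}}{2} = \frac{27}{2}
  [y^{2}]:  \frac{A^{2}}{2} = \frac{9}{2}
  [x y]:  A^{2} = 9
  [x e^{y}]:  3 A B = 18
  [y e^{y}]:  A B = 6
  [e^{2 y}]:  \frac{3 B^{2}}{2} = 6
These equations allow (A, B) = (-3, -2) or (3, 2).
Impose the point condition(s):
  u(0, 0) = -2  ⟹  B = -2
Only A = -3, B = -2 satisfies everything.
Hence u(x, y) = - 3 x y - 2 e^{y}.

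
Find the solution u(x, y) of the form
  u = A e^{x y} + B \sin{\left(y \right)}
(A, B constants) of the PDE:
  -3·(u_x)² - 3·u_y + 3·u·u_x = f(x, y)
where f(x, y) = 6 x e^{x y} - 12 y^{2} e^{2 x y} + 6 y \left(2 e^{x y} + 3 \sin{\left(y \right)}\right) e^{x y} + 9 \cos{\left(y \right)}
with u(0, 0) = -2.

Answer: u(x, y) = - 2 e^{x y} - 3 \sin{\left(y \right)}

Derivation:
Substitute the ansatz u = A e^{x y} + B \sin{\left(y \right)} into the left-hand side.
Derivatives of the ansatz:
  u_x = A y e^{x y}
  u_y = A x e^{x y} + B \cos{\left(y \right)}
Term by term:
  -3·(u_x)² = - 3 A^{2} y^{2} e^{2 x y}
  -3·u_y = - 3 A x e^{x y} - 3 B \cos{\left(y \right)}
  3·u·u_x = 3 A^{2} y e^{2 x y} + 3 A B y e^{x y} \sin{\left(y \right)}
So the left-hand side equals
  - 3 A^{2} y^{2} e^{2 x y} + 3 A^{2} y e^{2 x y} + 3 A B y e^{x y} \sin{\left(y \right)} - 3 A x e^{x y} - 3 B \cos{\left(y \right)}
This must equal f(x, y) identically; expanded, f = 6 x e^{x y} - 12 y^{2} e^{2 x y} + 12 y e^{2 x y} + 18 y e^{x y} \sin{\left(y \right)} + 9 \cos{\left(y \right)}.
Matching coefficients of the independent functions:
  [x e^{x y}]:  - 3 A = 6
  [y e^{2 x y}]:  3 A^{2} = 12
  [y^{2} e^{2 x y}]:  - 3 A^{2} = -12
  [y e^{x y} \sin{\left(y \right)}]:  3 A B = 18
  [\cos{\left(y \right)}]:  - 3 B = 9
Solving: A = -2, B = -3.
Check against the point condition:
  u(0, 0) = -2  ⟹  A = -2  ✓
Hence u(x, y) = - 2 e^{x y} - 3 \sin{\left(y \right)}.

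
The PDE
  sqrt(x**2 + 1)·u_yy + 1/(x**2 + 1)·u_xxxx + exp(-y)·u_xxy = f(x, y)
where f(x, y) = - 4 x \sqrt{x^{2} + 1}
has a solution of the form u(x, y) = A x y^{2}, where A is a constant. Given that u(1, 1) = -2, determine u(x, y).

Answer: u(x, y) = - 2 x y^{2}

Derivation:
Substitute the ansatz u = A x y^{2} into the left-hand side.
Derivatives of the ansatz:
  u_yy = 2 A x
  u_xxxx = 0
  u_xxy = 0
Term by term:
  sqrt(x**2 + 1)·u_yy = 2 A x \sqrt{x^{2} + 1}
  1/(x**2 + 1)·u_xxxx = 0
  exp(-y)·u_xxy = 0
So the left-hand side equals
  2 A x \sqrt{x^{2} + 1}
This must equal f(x, y) = - 4 x \sqrt{x^{2} + 1} identically.
Matching coefficients of the independent functions:
  [x \sqrt{x^{2} + 1}]:  2 A = -4
Solving: A = -2.
Check against the point condition:
  u(1, 1) = -2  ⟹  A = -2  ✓
Hence u(x, y) = - 2 x y^{2}.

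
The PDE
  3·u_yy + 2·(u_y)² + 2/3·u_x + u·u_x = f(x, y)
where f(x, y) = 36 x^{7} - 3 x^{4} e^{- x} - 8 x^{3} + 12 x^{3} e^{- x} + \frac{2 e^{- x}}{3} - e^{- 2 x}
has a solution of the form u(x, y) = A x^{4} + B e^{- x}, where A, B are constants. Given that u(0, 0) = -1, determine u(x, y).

Answer: u(x, y) = - 3 x^{4} - e^{- x}

Derivation:
Substitute the ansatz u = A x^{4} + B e^{- x} into the left-hand side.
Derivatives of the ansatz:
  u_yy = 0
  u_y = 0
  u_x = 4 A x^{3} - B e^{- x}
Term by term:
  3·u_yy = 0
  2·(u_y)² = 0
  2/3·u_x = \frac{8 A x^{3}}{3} - \frac{2 B e^{- x}}{3}
  u·u_x = 4 A^{2} x^{7} - A B x^{4} e^{- x} + 4 A B x^{3} e^{- x} - B^{2} e^{- 2 x}
So the left-hand side equals
  4 A^{2} x^{7} - A B x^{4} e^{- x} + 4 A B x^{3} e^{- x} + \frac{8 A x^{3}}{3} - B^{2} e^{- 2 x} - \frac{2 B e^{- x}}{3}
This must equal f(x, y) = 36 x^{7} - 3 x^{4} e^{- x} - 8 x^{3} + 12 x^{3} e^{- x} + \frac{2 e^{- x}}{3} - e^{- 2 x} identically.
Matching coefficients of the independent functions:
  [x^{3}]:  \frac{8 A}{3} = -8
  [x^{7}]:  4 A^{2} = 36
  [x^{3} e^{- x}]:  4 A B = 12
  [x^{4} e^{- x}]:  - A B = -3
  [e^{- 2 x}]:  - B^{2} = -1
  [e^{- x}]:  - \frac{2 B}{3} = \frac{2}{3}
Solving: A = -3, B = -1.
Check against the point condition:
  u(0, 0) = -1  ⟹  B = -1  ✓
Hence u(x, y) = - 3 x^{4} - e^{- x}.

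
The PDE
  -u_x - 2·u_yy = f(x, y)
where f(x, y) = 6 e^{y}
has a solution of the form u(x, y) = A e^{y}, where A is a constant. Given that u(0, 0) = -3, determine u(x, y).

Answer: u(x, y) = - 3 e^{y}

Derivation:
Substitute the ansatz u = A e^{y} into the left-hand side.
Derivatives of the ansatz:
  u_x = 0
  u_yy = A e^{y}
Term by term:
  -u_x = 0
  -2·u_yy = - 2 A e^{y}
So the left-hand side equals
  - 2 A e^{y}
This must equal f(x, y) = 6 e^{y} identically.
Matching coefficients of the independent functions:
  [e^{y}]:  - 2 A = 6
Solving: A = -3.
Check against the point condition:
  u(0, 0) = -3  ⟹  A = -3  ✓
Hence u(x, y) = - 3 e^{y}.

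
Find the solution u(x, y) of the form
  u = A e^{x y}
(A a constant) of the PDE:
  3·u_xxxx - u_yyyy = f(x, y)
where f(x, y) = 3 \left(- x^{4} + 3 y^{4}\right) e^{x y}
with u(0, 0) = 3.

Substitute the ansatz u = A e^{x y} into the left-hand side.
Derivatives of the ansatz:
  u_xxxx = A y^{4} e^{x y}
  u_yyyy = A x^{4} e^{x y}
Term by term:
  3·u_xxxx = 3 A y^{4} e^{x y}
  -u_yyyy = - A x^{4} e^{x y}
So the left-hand side equals
  - A x^{4} e^{x y} + 3 A y^{4} e^{x y}
This must equal f(x, y) identically; expanded, f = - 3 x^{4} e^{x y} + 9 y^{4} e^{x y}.
Matching coefficients of the independent functions:
  [x^{4} e^{x y}]:  - A = -3
  [y^{4} e^{x y}]:  3 A = 9
Solving: A = 3.
Check against the point condition:
  u(0, 0) = 3  ⟹  A = 3  ✓
Hence u(x, y) = 3 e^{x y}.

Answer: u(x, y) = 3 e^{x y}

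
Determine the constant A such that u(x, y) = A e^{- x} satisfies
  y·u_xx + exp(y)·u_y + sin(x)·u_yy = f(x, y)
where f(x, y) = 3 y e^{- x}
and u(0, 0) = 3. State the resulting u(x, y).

Substitute the ansatz u = A e^{- x} into the left-hand side.
Derivatives of the ansatz:
  u_xx = A e^{- x}
  u_y = 0
  u_yy = 0
Term by term:
  y·u_xx = A y e^{- x}
  exp(y)·u_y = 0
  sin(x)·u_yy = 0
So the left-hand side equals
  A y e^{- x}
This must equal f(x, y) = 3 y e^{- x} identically.
Matching coefficients of the independent functions:
  [y e^{- x}]:  A = 3
Solving: A = 3.
Check against the point condition:
  u(0, 0) = 3  ⟹  A = 3  ✓
Hence u(x, y) = 3 e^{- x}.

Answer: u(x, y) = 3 e^{- x}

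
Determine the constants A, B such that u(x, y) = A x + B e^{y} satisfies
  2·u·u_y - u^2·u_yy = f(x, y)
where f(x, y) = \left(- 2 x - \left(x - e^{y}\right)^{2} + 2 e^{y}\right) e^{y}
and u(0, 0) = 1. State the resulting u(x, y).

Answer: u(x, y) = - x + e^{y}

Derivation:
Substitute the ansatz u = A x + B e^{y} into the left-hand side.
Derivatives of the ansatz:
  u_y = B e^{y}
  u_yy = B e^{y}
Term by term:
  2·u·u_y = 2 A B x e^{y} + 2 B^{2} e^{2 y}
  -u^2·u_yy = - A^{2} B x^{2} e^{y} - 2 A B^{2} x e^{2 y} - B^{3} e^{3 y}
So the left-hand side equals
  - A^{2} B x^{2} e^{y} - 2 A B^{2} x e^{2 y} + 2 A B x e^{y} - B^{3} e^{3 y} + 2 B^{2} e^{2 y}
This must equal f(x, y) identically; expanded, f = - x^{2} e^{y} + 2 x e^{2 y} - 2 x e^{y} - e^{3 y} + 2 e^{2 y}.
Matching coefficients of the independent functions:
  [x e^{y}]:  2 A B = -2
  [x e^{2 y}]:  - 2 A B^{2} = 2
  [x^{2} e^{y}]:  - A^{2} B = -1
  [e^{2 y}]:  2 B^{2} = 2
  [e^{3 y}]:  - B^{3} = -1
Solving: A = -1, B = 1.
Check against the point condition:
  u(0, 0) = 1  ⟹  B = 1  ✓
Hence u(x, y) = - x + e^{y}.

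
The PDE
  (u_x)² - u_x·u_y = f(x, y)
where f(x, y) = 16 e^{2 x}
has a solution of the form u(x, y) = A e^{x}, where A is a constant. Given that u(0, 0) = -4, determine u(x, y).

Substitute the ansatz u = A e^{x} into the left-hand side.
Derivatives of the ansatz:
  u_x = A e^{x}
  u_y = 0
Term by term:
  (u_x)² = A^{2} e^{2 x}
  -u_x·u_y = 0
So the left-hand side equals
  A^{2} e^{2 x}
This must equal f(x, y) = 16 e^{2 x} identically.
Matching coefficients of the independent functions:
  [e^{2 x}]:  A^{2} = 16
These equations allow (A) = (-4) or (4).
Impose the point condition(s):
  u(0, 0) = -4  ⟹  A = -4
Only A = -4 satisfies everything.
Hence u(x, y) = - 4 e^{x}.

Answer: u(x, y) = - 4 e^{x}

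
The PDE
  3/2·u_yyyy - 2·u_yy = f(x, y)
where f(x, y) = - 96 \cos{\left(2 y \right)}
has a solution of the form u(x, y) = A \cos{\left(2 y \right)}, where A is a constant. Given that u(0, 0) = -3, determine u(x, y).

Answer: u(x, y) = - 3 \cos{\left(2 y \right)}

Derivation:
Substitute the ansatz u = A \cos{\left(2 y \right)} into the left-hand side.
Derivatives of the ansatz:
  u_yyyy = 16 A \cos{\left(2 y \right)}
  u_yy = - 4 A \cos{\left(2 y \right)}
Term by term:
  3/2·u_yyyy = 24 A \cos{\left(2 y \right)}
  -2·u_yy = 8 A \cos{\left(2 y \right)}
So the left-hand side equals
  32 A \cos{\left(2 y \right)}
This must equal f(x, y) = - 96 \cos{\left(2 y \right)} identically.
Matching coefficients of the independent functions:
  [\cos{\left(2 y \right)}]:  32 A = -96
Solving: A = -3.
Check against the point condition:
  u(0, 0) = -3  ⟹  A = -3  ✓
Hence u(x, y) = - 3 \cos{\left(2 y \right)}.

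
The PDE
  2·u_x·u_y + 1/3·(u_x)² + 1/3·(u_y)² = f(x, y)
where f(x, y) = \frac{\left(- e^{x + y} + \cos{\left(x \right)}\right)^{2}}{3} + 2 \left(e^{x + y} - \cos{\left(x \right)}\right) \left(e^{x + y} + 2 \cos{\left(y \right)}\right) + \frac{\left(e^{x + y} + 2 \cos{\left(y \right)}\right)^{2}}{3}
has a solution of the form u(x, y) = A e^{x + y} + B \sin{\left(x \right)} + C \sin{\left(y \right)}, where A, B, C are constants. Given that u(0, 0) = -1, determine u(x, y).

Substitute the ansatz u = A e^{x + y} + B \sin{\left(x \right)} + C \sin{\left(y \right)} into the left-hand side.
Derivatives of the ansatz:
  u_x = A e^{x} e^{y} + B \cos{\left(x \right)}
  u_y = A e^{x} e^{y} + C \cos{\left(y \right)}
Term by term:
  2·u_x·u_y = 2 A^{2} e^{2 x} e^{2 y} + 2 A B e^{x} e^{y} \cos{\left(x \right)} + 2 A C e^{x} e^{y} \cos{\left(y \right)} + 2 B C \cos{\left(x \right)} \cos{\left(y \right)}
  1/3·(u_x)² = \frac{A^{2} e^{2 x} e^{2 y}}{3} + \frac{2 A B e^{x} e^{y} \cos{\left(x \right)}}{3} + \frac{B^{2} \cos^{2}{\left(x \right)}}{3}
  1/3·(u_y)² = \frac{A^{2} e^{2 x} e^{2 y}}{3} + \frac{2 A C e^{x} e^{y} \cos{\left(y \right)}}{3} + \frac{C^{2} \cos^{2}{\left(y \right)}}{3}
So the left-hand side equals
  \frac{8 A^{2} e^{2 x} e^{2 y}}{3} + \frac{8 A B e^{x} e^{y} \cos{\left(x \right)}}{3} + \frac{8 A C e^{x} e^{y} \cos{\left(y \right)}}{3} + \frac{B^{2} \cos^{2}{\left(x \right)}}{3} + 2 B C \cos{\left(x \right)} \cos{\left(y \right)} + \frac{C^{2} \cos^{2}{\left(y \right)}}{3}
This must equal f(x, y) identically; expanded, f = \frac{8 e^{2 x} e^{2 y}}{3} - \frac{8 e^{x} e^{y} \cos{\left(x \right)}}{3} + \frac{16 e^{x} e^{y} \cos{\left(y \right)}}{3} + \frac{\cos^{2}{\left(x \right)}}{3} - 4 \cos{\left(x \right)} \cos{\left(y \right)} + \frac{4 \cos^{2}{\left(y \right)}}{3}.
Matching coefficients of the independent functions:
  [e^{2 x} e^{2 y}]:  \frac{8 A^{2}}{3} = \frac{8}{3}
  [\cos{\left(x \right)} \cos{\left(y \right)}]:  2 B C = -4
  [e^{x} e^{y} \cos{\left(x \right)}]:  \frac{8 A B}{3} = - \frac{8}{3}
  [e^{x} e^{y} \cos{\left(y \right)}]:  \frac{8 A C}{3} = \frac{16}{3}
  [\cos^{2}{\left(x \right)}]:  \frac{B^{2}}{3} = \frac{1}{3}
  [\cos^{2}{\left(y \right)}]:  \frac{C^{2}}{3} = \frac{4}{3}
These equations allow (A, B, C) = (-1, 1, -2) or (1, -1, 2).
Impose the point condition(s):
  u(0, 0) = -1  ⟹  A = -1
Only A = -1, B = 1, C = -2 satisfies everything.
Hence u(x, y) = - e^{x + y} + \sin{\left(x \right)} - 2 \sin{\left(y \right)}.

Answer: u(x, y) = - e^{x + y} + \sin{\left(x \right)} - 2 \sin{\left(y \right)}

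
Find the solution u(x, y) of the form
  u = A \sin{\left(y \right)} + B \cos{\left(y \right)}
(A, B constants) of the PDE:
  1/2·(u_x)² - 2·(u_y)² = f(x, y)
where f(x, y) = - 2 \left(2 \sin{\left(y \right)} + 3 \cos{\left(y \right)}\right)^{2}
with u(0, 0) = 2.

Substitute the ansatz u = A \sin{\left(y \right)} + B \cos{\left(y \right)} into the left-hand side.
Derivatives of the ansatz:
  u_x = 0
  u_y = A \cos{\left(y \right)} - B \sin{\left(y \right)}
Term by term:
  1/2·(u_x)² = 0
  -2·(u_y)² = - 2 A^{2} \cos^{2}{\left(y \right)} + 4 A B \sin{\left(y \right)} \cos{\left(y \right)} - 2 B^{2} \sin^{2}{\left(y \right)}
So the left-hand side equals
  - 2 A^{2} \cos^{2}{\left(y \right)} + 4 A B \sin{\left(y \right)} \cos{\left(y \right)} - 2 B^{2} \sin^{2}{\left(y \right)}
This must equal f(x, y) identically; expanded, f = - 8 \sin^{2}{\left(y \right)} - 24 \sin{\left(y \right)} \cos{\left(y \right)} - 18 \cos^{2}{\left(y \right)}.
Matching coefficients of the independent functions:
  [\sin{\left(y \right)} \cos{\left(y \right)}]:  4 A B = -24
  [\sin^{2}{\left(y \right)}]:  - 2 B^{2} = -8
  [\cos^{2}{\left(y \right)}]:  - 2 A^{2} = -18
These equations allow (A, B) = (-3, 2) or (3, -2).
Impose the point condition(s):
  u(0, 0) = 2  ⟹  B = 2
Only A = -3, B = 2 satisfies everything.
Hence u(x, y) = - 3 \sin{\left(y \right)} + 2 \cos{\left(y \right)}.

Answer: u(x, y) = - 3 \sin{\left(y \right)} + 2 \cos{\left(y \right)}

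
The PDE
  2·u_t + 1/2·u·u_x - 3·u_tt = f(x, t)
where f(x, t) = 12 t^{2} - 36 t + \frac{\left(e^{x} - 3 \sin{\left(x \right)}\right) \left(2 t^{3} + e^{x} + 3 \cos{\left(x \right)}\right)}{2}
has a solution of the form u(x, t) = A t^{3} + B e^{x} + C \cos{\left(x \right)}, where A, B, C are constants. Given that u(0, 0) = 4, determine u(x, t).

Substitute the ansatz u = A t^{3} + B e^{x} + C \cos{\left(x \right)} into the left-hand side.
Derivatives of the ansatz:
  u_t = 3 A t^{2}
  u_x = B e^{x} - C \sin{\left(x \right)}
  u_tt = 6 A t
Term by term:
  2·u_t = 6 A t^{2}
  1/2·u·u_x = \frac{A B t^{3} e^{x}}{2} - \frac{A C t^{3} \sin{\left(x \right)}}{2} + \frac{B^{2} e^{2 x}}{2} - \frac{B C e^{x} \sin{\left(x \right)}}{2} + \frac{B C e^{x} \cos{\left(x \right)}}{2} - \frac{C^{2} \sin{\left(x \right)} \cos{\left(x \right)}}{2}
  -3·u_tt = - 18 A t
So the left-hand side equals
  \frac{A B t^{3} e^{x}}{2} - \frac{A C t^{3} \sin{\left(x \right)}}{2} + 6 A t^{2} - 18 A t + \frac{B^{2} e^{2 x}}{2} - \frac{B C e^{x} \sin{\left(x \right)}}{2} + \frac{B C e^{x} \cos{\left(x \right)}}{2} - \frac{C^{2} \sin{\left(x \right)} \cos{\left(x \right)}}{2}
This must equal f(x, t) identically; expanded, f = t^{3} e^{x} - 3 t^{3} \sin{\left(x \right)} + 12 t^{2} - 36 t + \frac{e^{2 x}}{2} - \frac{3 e^{x} \sin{\left(x \right)}}{2} + \frac{3 e^{x} \cos{\left(x \right)}}{2} - \frac{9 \sin{\left(x \right)} \cos{\left(x \right)}}{2}.
Matching coefficients of the independent functions:
  [t]:  - 18 A = -36
  [t^{2}]:  6 A = 12
  [t^{3} e^{x}]:  \frac{A B}{2} = 1
  [t^{3} \sin{\left(x \right)}]:  - \frac{A C}{2} = -3
  [e^{x} \sin{\left(x \right)}]:  - \frac{B C}{2} = - \frac{3}{2}
  [e^{x} \cos{\left(x \right)}]:  \frac{B C}{2} = \frac{3}{2}
  [\sin{\left(x \right)} \cos{\left(x \right)}]:  - \frac{C^{2}}{2} = - \frac{9}{2}
  [e^{2 x}]:  \frac{B^{2}}{2} = \frac{1}{2}
Solving: A = 2, B = 1, C = 3.
Check against the point condition:
  u(0, 0) = 4  ⟹  B + C = 4  ✓
Hence u(x, t) = 2 t^{3} + e^{x} + 3 \cos{\left(x \right)}.

Answer: u(x, t) = 2 t^{3} + e^{x} + 3 \cos{\left(x \right)}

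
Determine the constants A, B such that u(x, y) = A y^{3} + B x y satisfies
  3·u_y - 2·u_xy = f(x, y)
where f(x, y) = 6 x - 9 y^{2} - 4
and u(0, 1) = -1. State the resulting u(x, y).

Substitute the ansatz u = A y^{3} + B x y into the left-hand side.
Derivatives of the ansatz:
  u_y = 3 A y^{2} + B x
  u_xy = B
Term by term:
  3·u_y = 9 A y^{2} + 3 B x
  -2·u_xy = - 2 B
So the left-hand side equals
  9 A y^{2} + 3 B x - 2 B
This must equal f(x, y) = 6 x - 9 y^{2} - 4 identically.
Matching coefficients of the independent functions:
  [constant term]:  - 2 B = -4
  [x]:  3 B = 6
  [y^{2}]:  9 A = -9
Solving: A = -1, B = 2.
Check against the point condition:
  u(0, 1) = -1  ⟹  A = -1  ✓
Hence u(x, y) = 2 x y - y^{3}.

Answer: u(x, y) = 2 x y - y^{3}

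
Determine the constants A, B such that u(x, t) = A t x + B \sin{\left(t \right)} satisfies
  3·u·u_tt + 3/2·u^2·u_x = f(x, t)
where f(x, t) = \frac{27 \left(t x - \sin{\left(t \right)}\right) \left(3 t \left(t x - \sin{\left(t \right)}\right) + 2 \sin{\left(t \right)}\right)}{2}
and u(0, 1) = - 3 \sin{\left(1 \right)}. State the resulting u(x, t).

Substitute the ansatz u = A t x + B \sin{\left(t \right)} into the left-hand side.
Derivatives of the ansatz:
  u_tt = - B \sin{\left(t \right)}
  u_x = A t
Term by term:
  3·u·u_tt = - 3 A B t x \sin{\left(t \right)} - 3 B^{2} \sin^{2}{\left(t \right)}
  3/2·u^2·u_x = \frac{3 A^{3} t^{3} x^{2}}{2} + 3 A^{2} B t^{2} x \sin{\left(t \right)} + \frac{3 A B^{2} t \sin^{2}{\left(t \right)}}{2}
So the left-hand side equals
  \frac{3 A^{3} t^{3} x^{2}}{2} + 3 A^{2} B t^{2} x \sin{\left(t \right)} + \frac{3 A B^{2} t \sin^{2}{\left(t \right)}}{2} - 3 A B t x \sin{\left(t \right)} - 3 B^{2} \sin^{2}{\left(t \right)}
This must equal f(x, t) identically; expanded, f = \frac{81 t^{3} x^{2}}{2} - 81 t^{2} x \sin{\left(t \right)} + 27 t x \sin{\left(t \right)} + \frac{81 t \sin^{2}{\left(t \right)}}{2} - 27 \sin^{2}{\left(t \right)}.
Matching coefficients of the independent functions:
  [t \sin^{2}{\left(t \right)}]:  \frac{3 A B^{2}}{2} = \frac{81}{2}
  [t^{3} x^{2}]:  \frac{3 A^{3}}{2} = \frac{81}{2}
  [t x \sin{\left(t \right)}]:  - 3 A B = 27
  [t^{2} x \sin{\left(t \right)}]:  3 A^{2} B = -81
  [\sin^{2}{\left(t \right)}]:  - 3 B^{2} = -27
Solving: A = 3, B = -3.
Check against the point condition:
  u(0, 1) = - 3 \sin{\left(1 \right)}  ⟹  B \sin{\left(1 \right)} = - 3 \sin{\left(1 \right)}  ✓
Hence u(x, t) = 3 t x - 3 \sin{\left(t \right)}.

Answer: u(x, t) = 3 t x - 3 \sin{\left(t \right)}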